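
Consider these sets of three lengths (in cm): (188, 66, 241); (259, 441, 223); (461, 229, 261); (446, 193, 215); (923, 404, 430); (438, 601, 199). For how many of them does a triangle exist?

4

(66,188,241): 66+188 > 241 → valid
(223,259,441): 223+259 > 441 → valid
(229,261,461): 229+261 > 461 → valid
(193,215,446): 193+215 ≤ 446 → not valid
(404,430,923): 404+430 ≤ 923 → not valid
(199,438,601): 199+438 > 601 → valid
4 of the 6 triples form a triangle.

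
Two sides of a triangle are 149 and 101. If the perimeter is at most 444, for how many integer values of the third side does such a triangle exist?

Triangle inequality: 48 < x < 250. Perimeter ≤ 444 gives x ≤ 444 − 149 − 101 = 194.
So 48 < x ≤ 194; integers 49 through 194: 146 values.

146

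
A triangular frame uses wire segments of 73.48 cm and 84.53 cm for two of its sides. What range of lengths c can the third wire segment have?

11.05 < c < 158.01

By the triangle inequality, c must be less than 73.48 + 84.53 = 158.01 and greater than |73.48 − 84.53| = 11.05.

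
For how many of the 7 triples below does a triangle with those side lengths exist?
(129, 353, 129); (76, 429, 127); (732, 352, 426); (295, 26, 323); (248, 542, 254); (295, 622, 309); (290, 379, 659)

(129,129,353): 129+129 ≤ 353 → not valid
(76,127,429): 76+127 ≤ 429 → not valid
(352,426,732): 352+426 > 732 → valid
(26,295,323): 26+295 ≤ 323 → not valid
(248,254,542): 248+254 ≤ 542 → not valid
(295,309,622): 295+309 ≤ 622 → not valid
(290,379,659): 290+379 > 659 → valid
2 of the 7 triples form a triangle.

2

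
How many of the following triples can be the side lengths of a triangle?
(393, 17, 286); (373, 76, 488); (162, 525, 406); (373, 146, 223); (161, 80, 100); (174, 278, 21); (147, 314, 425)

(17,286,393): 17+286 ≤ 393 → not valid
(76,373,488): 76+373 ≤ 488 → not valid
(162,406,525): 162+406 > 525 → valid
(146,223,373): 146+223 ≤ 373 → not valid
(80,100,161): 80+100 > 161 → valid
(21,174,278): 21+174 ≤ 278 → not valid
(147,314,425): 147+314 > 425 → valid
3 of the 7 triples form a triangle.

3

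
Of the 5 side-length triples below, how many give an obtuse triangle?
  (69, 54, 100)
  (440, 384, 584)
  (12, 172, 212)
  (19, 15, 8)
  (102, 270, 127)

(69,54,100): 54²+69² = 7677 < 10000 = 100² → obtuse
(440,384,584): 384²+440² = 341056 = 584² → right
(12,172,212): 12+172 ≤ 212, not a triangle
(19,15,8): 8²+15² = 289 < 361 = 19² → obtuse
(102,270,127): 102+127 ≤ 270, not a triangle
2 of the 5 are obtuse.

2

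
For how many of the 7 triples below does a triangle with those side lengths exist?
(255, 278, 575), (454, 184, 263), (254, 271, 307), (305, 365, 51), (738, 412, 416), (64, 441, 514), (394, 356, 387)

3

(255,278,575): 255+278 ≤ 575 → not valid
(184,263,454): 184+263 ≤ 454 → not valid
(254,271,307): 254+271 > 307 → valid
(51,305,365): 51+305 ≤ 365 → not valid
(412,416,738): 412+416 > 738 → valid
(64,441,514): 64+441 ≤ 514 → not valid
(356,387,394): 356+387 > 394 → valid
3 of the 7 triples form a triangle.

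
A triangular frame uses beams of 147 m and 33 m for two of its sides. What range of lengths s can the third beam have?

By the triangle inequality, s must be less than 147 + 33 = 180 and greater than |147 − 33| = 114.

114 < s < 180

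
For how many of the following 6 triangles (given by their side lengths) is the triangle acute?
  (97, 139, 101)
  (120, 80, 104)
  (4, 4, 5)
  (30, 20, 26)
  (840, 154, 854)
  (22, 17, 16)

(97,139,101): 97²+101² = 19610 > 19321 = 139² → acute
(120,80,104): 80²+104² = 17216 > 14400 = 120² → acute
(4,4,5): 4²+4² = 32 > 25 = 5² → acute
(30,20,26): 20²+26² = 1076 > 900 = 30² → acute
(840,154,854): 154²+840² = 729316 = 854² → right
(22,17,16): 16²+17² = 545 > 484 = 22² → acute
5 of the 6 are acute.

5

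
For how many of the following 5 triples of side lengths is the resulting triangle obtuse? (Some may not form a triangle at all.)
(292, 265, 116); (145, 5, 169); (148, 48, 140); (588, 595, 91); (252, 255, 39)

(292,265,116): 116²+265² = 83681 < 85264 = 292² → obtuse
(145,5,169): 5+145 ≤ 169, not a triangle
(148,48,140): 48²+140² = 21904 = 148² → right
(588,595,91): 91²+588² = 354025 = 595² → right
(252,255,39): 39²+252² = 65025 = 255² → right
1 of the 5 is obtuse.

1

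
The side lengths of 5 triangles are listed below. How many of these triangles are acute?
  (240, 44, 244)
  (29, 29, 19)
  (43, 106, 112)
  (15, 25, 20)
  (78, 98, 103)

3

(240,44,244): 44²+240² = 59536 = 244² → right
(29,29,19): 19²+29² = 1202 > 841 = 29² → acute
(43,106,112): 43²+106² = 13085 > 12544 = 112² → acute
(15,25,20): 15²+20² = 625 = 25² → right
(78,98,103): 78²+98² = 15688 > 10609 = 103² → acute
3 of the 5 are acute.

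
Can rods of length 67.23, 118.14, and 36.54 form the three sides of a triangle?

No

The longest side is 118.14, but the other two sum to only 103.77.
103.77 < 118.14, so the triangle inequality fails.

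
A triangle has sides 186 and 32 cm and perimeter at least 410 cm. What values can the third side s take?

192 ≤ s < 218 cm

Triangle inequality alone gives 154 < s < 218.
The perimeter condition gives s ≥ 410 − 186 − 32 = 192.
Intersecting the two: 192 ≤ s < 218.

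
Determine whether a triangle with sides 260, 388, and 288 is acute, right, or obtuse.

right

Compare the square of the longest side to the sum of squares of the other two: 260² + 288² = 150544 = 388².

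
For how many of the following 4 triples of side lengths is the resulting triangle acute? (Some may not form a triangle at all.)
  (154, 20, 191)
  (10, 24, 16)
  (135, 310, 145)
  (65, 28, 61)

1

(154,20,191): 20+154 ≤ 191, not a triangle
(10,24,16): 10²+16² = 356 < 576 = 24² → obtuse
(135,310,145): 135+145 ≤ 310, not a triangle
(65,28,61): 28²+61² = 4505 > 4225 = 65² → acute
1 of the 4 is acute.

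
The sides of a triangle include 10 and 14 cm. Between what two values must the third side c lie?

4 < c < 24

By the triangle inequality, c must be less than 10 + 14 = 24 and greater than |10 − 14| = 4.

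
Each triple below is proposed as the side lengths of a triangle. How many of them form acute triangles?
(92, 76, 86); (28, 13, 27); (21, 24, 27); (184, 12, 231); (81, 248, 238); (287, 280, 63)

4

(92,76,86): 76²+86² = 13172 > 8464 = 92² → acute
(28,13,27): 13²+27² = 898 > 784 = 28² → acute
(21,24,27): 21²+24² = 1017 > 729 = 27² → acute
(184,12,231): 12+184 ≤ 231, not a triangle
(81,248,238): 81²+238² = 63205 > 61504 = 248² → acute
(287,280,63): 63²+280² = 82369 = 287² → right
4 of the 6 are acute.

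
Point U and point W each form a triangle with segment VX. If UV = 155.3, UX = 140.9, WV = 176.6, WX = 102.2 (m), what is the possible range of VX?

From triangle UVX: |155.3 − 140.9| < VX < 155.3 + 140.9, i.e. 14.4 < VX < 296.2.
From triangle WVX: 74.4 < VX < 278.8.
Both must hold, so VX lies in the intersection.

74.4 < VX < 278.8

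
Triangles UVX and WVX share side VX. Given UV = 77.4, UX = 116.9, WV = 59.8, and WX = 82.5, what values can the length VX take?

From triangle UVX: |77.4 − 116.9| < VX < 77.4 + 116.9, i.e. 39.5 < VX < 194.3.
From triangle WVX: 22.7 < VX < 142.3.
Both must hold, so VX lies in the intersection.

39.5 < VX < 142.3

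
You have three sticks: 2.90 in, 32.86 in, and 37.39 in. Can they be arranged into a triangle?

The longest side is 37.39, but the other two sum to only 35.76.
35.76 < 37.39, so the triangle inequality fails.

No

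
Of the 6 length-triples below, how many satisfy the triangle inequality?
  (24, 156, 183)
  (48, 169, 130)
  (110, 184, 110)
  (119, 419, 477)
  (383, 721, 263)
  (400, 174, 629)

(24,156,183): 24+156 ≤ 183 → not valid
(48,130,169): 48+130 > 169 → valid
(110,110,184): 110+110 > 184 → valid
(119,419,477): 119+419 > 477 → valid
(263,383,721): 263+383 ≤ 721 → not valid
(174,400,629): 174+400 ≤ 629 → not valid
3 of the 6 triples form a triangle.

3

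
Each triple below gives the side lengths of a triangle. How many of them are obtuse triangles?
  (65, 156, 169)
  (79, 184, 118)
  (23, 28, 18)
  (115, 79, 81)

(65,156,169): 65²+156² = 28561 = 169² → right
(79,184,118): 79²+118² = 20165 < 33856 = 184² → obtuse
(23,28,18): 18²+23² = 853 > 784 = 28² → acute
(115,79,81): 79²+81² = 12802 < 13225 = 115² → obtuse
2 of the 4 are obtuse.

2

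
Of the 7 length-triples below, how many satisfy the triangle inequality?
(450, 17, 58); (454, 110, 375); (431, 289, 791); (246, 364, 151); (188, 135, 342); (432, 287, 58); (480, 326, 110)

(17,58,450): 17+58 ≤ 450 → not valid
(110,375,454): 110+375 > 454 → valid
(289,431,791): 289+431 ≤ 791 → not valid
(151,246,364): 151+246 > 364 → valid
(135,188,342): 135+188 ≤ 342 → not valid
(58,287,432): 58+287 ≤ 432 → not valid
(110,326,480): 110+326 ≤ 480 → not valid
2 of the 7 triples form a triangle.

2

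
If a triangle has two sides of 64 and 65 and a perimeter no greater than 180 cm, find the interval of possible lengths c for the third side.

1 < c ≤ 51

Triangle inequality alone gives 1 < c < 129.
The perimeter condition gives c ≤ 180 − 64 − 65 = 51.
Intersecting the two: 1 < c ≤ 51.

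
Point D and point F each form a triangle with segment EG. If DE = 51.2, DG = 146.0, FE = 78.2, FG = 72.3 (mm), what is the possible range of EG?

From triangle DEG: |51.2 − 146.0| < EG < 51.2 + 146.0, i.e. 94.8 < EG < 197.2.
From triangle FEG: 5.9 < EG < 150.5.
Both must hold, so EG lies in the intersection.

94.8 < EG < 150.5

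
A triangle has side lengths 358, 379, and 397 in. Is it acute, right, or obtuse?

acute

Compare the square of the longest side to the sum of squares of the other two: 358² + 379² = 271805 > 157609 = 397².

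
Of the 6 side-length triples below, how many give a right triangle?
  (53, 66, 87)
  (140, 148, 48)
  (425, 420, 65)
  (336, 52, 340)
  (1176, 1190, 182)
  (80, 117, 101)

(53,66,87): 53²+66² = 7165 < 7569 = 87² → obtuse
(140,148,48): 48²+140² = 21904 = 148² → right
(425,420,65): 65²+420² = 180625 = 425² → right
(336,52,340): 52²+336² = 115600 = 340² → right
(1176,1190,182): 182²+1176² = 1416100 = 1190² → right
(80,117,101): 80²+101² = 16601 > 13689 = 117² → acute
4 of the 6 are right.

4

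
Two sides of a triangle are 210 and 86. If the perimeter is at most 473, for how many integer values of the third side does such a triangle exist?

Triangle inequality: 124 < x < 296. Perimeter ≤ 473 gives x ≤ 473 − 210 − 86 = 177.
So 124 < x ≤ 177; integers 125 through 177: 53 values.

53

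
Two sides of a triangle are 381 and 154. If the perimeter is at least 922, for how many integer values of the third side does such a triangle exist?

Triangle inequality: 227 < x < 535. Perimeter ≥ 922 gives x ≥ 922 − 381 − 154 = 387.
So 387 ≤ x < 535; integers 387 through 534: 148 values.

148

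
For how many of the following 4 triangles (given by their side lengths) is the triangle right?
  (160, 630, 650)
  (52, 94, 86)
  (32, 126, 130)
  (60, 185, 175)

(160,630,650): 160²+630² = 422500 = 650² → right
(52,94,86): 52²+86² = 10100 > 8836 = 94² → acute
(32,126,130): 32²+126² = 16900 = 130² → right
(60,185,175): 60²+175² = 34225 = 185² → right
3 of the 4 are right.

3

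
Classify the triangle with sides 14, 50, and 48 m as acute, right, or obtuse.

Compare the square of the longest side to the sum of squares of the other two: 14² + 48² = 2500 = 50².

right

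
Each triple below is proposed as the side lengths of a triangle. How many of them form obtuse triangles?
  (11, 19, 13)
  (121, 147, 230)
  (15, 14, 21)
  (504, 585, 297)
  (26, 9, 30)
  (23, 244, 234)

5

(11,19,13): 11²+13² = 290 < 361 = 19² → obtuse
(121,147,230): 121²+147² = 36250 < 52900 = 230² → obtuse
(15,14,21): 14²+15² = 421 < 441 = 21² → obtuse
(504,585,297): 297²+504² = 342225 = 585² → right
(26,9,30): 9²+26² = 757 < 900 = 30² → obtuse
(23,244,234): 23²+234² = 55285 < 59536 = 244² → obtuse
5 of the 6 are obtuse.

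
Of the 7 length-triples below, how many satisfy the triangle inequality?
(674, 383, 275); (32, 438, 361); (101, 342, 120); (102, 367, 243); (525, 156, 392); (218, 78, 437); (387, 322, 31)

1

(275,383,674): 275+383 ≤ 674 → not valid
(32,361,438): 32+361 ≤ 438 → not valid
(101,120,342): 101+120 ≤ 342 → not valid
(102,243,367): 102+243 ≤ 367 → not valid
(156,392,525): 156+392 > 525 → valid
(78,218,437): 78+218 ≤ 437 → not valid
(31,322,387): 31+322 ≤ 387 → not valid
1 of the 7 triples forms a triangle.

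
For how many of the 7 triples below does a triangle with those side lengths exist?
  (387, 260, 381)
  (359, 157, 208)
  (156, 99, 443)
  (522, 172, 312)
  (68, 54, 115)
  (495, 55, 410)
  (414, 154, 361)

4

(260,381,387): 260+381 > 387 → valid
(157,208,359): 157+208 > 359 → valid
(99,156,443): 99+156 ≤ 443 → not valid
(172,312,522): 172+312 ≤ 522 → not valid
(54,68,115): 54+68 > 115 → valid
(55,410,495): 55+410 ≤ 495 → not valid
(154,361,414): 154+361 > 414 → valid
4 of the 7 triples form a triangle.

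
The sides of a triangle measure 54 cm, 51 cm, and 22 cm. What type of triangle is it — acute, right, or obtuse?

acute

Compare the square of the longest side to the sum of squares of the other two: 22² + 51² = 3085 > 2916 = 54².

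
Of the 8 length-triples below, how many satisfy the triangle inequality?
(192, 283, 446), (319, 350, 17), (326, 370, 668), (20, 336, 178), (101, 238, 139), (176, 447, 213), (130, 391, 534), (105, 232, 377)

(192,283,446): 192+283 > 446 → valid
(17,319,350): 17+319 ≤ 350 → not valid
(326,370,668): 326+370 > 668 → valid
(20,178,336): 20+178 ≤ 336 → not valid
(101,139,238): 101+139 > 238 → valid
(176,213,447): 176+213 ≤ 447 → not valid
(130,391,534): 130+391 ≤ 534 → not valid
(105,232,377): 105+232 ≤ 377 → not valid
3 of the 8 triples form a triangle.

3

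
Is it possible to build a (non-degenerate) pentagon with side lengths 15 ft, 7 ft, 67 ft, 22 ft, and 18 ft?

No

For a pentagon, each side must be shorter than the sum of the others.
Here the longest side is 67, but the remaining 4 sides sum to only 62.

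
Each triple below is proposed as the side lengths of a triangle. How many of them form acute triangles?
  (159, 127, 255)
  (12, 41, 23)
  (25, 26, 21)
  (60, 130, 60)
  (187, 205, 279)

1

(159,127,255): 127²+159² = 41410 < 65025 = 255² → obtuse
(12,41,23): 12+23 ≤ 41, not a triangle
(25,26,21): 21²+25² = 1066 > 676 = 26² → acute
(60,130,60): 60+60 ≤ 130, not a triangle
(187,205,279): 187²+205² = 76994 < 77841 = 279² → obtuse
1 of the 5 is acute.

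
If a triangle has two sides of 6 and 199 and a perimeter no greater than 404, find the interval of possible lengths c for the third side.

193 < c ≤ 199

Triangle inequality alone gives 193 < c < 205.
The perimeter condition gives c ≤ 404 − 6 − 199 = 199.
Intersecting the two: 193 < c ≤ 199.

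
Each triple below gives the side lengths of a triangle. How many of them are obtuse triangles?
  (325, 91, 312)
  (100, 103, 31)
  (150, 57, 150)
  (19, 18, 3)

(325,91,312): 91²+312² = 105625 = 325² → right
(100,103,31): 31²+100² = 10961 > 10609 = 103² → acute
(150,57,150): 57²+150² = 25749 > 22500 = 150² → acute
(19,18,3): 3²+18² = 333 < 361 = 19² → obtuse
1 of the 4 is obtuse.

1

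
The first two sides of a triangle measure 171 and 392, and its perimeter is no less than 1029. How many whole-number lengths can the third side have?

97

Triangle inequality: 221 < x < 563. Perimeter ≥ 1029 gives x ≥ 1029 − 171 − 392 = 466.
So 466 ≤ x < 563; integers 466 through 562: 97 values.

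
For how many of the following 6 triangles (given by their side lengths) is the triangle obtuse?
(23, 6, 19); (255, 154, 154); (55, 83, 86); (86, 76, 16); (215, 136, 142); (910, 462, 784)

4

(23,6,19): 6²+19² = 397 < 529 = 23² → obtuse
(255,154,154): 154²+154² = 47432 < 65025 = 255² → obtuse
(55,83,86): 55²+83² = 9914 > 7396 = 86² → acute
(86,76,16): 16²+76² = 6032 < 7396 = 86² → obtuse
(215,136,142): 136²+142² = 38660 < 46225 = 215² → obtuse
(910,462,784): 462²+784² = 828100 = 910² → right
4 of the 6 are obtuse.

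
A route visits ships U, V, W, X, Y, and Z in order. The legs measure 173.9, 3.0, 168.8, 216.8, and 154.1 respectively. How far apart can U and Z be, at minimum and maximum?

The maximum is all hops collinear in one direction: 173.9 + 3.0 + 168.8 + 216.8 + 154.1 = 716.6.
The longest hop is 216.8; the others sum to 499.8. Since 216.8 ≤ 499.8, the path can fold back on itself completely, so the minimum distance is 0.

0 ≤ UZ ≤ 716.6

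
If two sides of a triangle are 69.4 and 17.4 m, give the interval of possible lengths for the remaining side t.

By the triangle inequality, t must be less than 69.4 + 17.4 = 86.8 and greater than |69.4 − 17.4| = 52.0.

52.0 < t < 86.8 (m)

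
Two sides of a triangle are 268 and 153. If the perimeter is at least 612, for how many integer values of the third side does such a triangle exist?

Triangle inequality: 115 < x < 421. Perimeter ≥ 612 gives x ≥ 612 − 268 − 153 = 191.
So 191 ≤ x < 421; integers 191 through 420: 230 values.

230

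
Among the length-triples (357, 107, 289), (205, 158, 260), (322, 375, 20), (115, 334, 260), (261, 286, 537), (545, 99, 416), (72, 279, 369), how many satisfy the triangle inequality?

4

(107,289,357): 107+289 > 357 → valid
(158,205,260): 158+205 > 260 → valid
(20,322,375): 20+322 ≤ 375 → not valid
(115,260,334): 115+260 > 334 → valid
(261,286,537): 261+286 > 537 → valid
(99,416,545): 99+416 ≤ 545 → not valid
(72,279,369): 72+279 ≤ 369 → not valid
4 of the 7 triples form a triangle.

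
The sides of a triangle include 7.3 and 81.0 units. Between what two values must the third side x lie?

By the triangle inequality, x must be less than 7.3 + 81.0 = 88.3 and greater than |7.3 − 81.0| = 73.7.

73.7 < x < 88.3 (units)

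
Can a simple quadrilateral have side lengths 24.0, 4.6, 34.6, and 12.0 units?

Yes

A quadrilateral exists iff every side is shorter than the sum of the others — equivalently, the longest side is less than the sum of the rest.
Longest side 34.6 < 40.6 (sum of the remaining 3), so yes.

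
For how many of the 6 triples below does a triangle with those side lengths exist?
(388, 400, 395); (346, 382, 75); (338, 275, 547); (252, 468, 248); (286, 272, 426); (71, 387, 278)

5

(388,395,400): 388+395 > 400 → valid
(75,346,382): 75+346 > 382 → valid
(275,338,547): 275+338 > 547 → valid
(248,252,468): 248+252 > 468 → valid
(272,286,426): 272+286 > 426 → valid
(71,278,387): 71+278 ≤ 387 → not valid
5 of the 6 triples form a triangle.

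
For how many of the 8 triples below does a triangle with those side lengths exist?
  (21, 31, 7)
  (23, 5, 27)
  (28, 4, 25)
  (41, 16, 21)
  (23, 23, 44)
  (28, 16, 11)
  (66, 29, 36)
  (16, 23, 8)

(7,21,31): 7+21 ≤ 31 → not valid
(5,23,27): 5+23 > 27 → valid
(4,25,28): 4+25 > 28 → valid
(16,21,41): 16+21 ≤ 41 → not valid
(23,23,44): 23+23 > 44 → valid
(11,16,28): 11+16 ≤ 28 → not valid
(29,36,66): 29+36 ≤ 66 → not valid
(8,16,23): 8+16 > 23 → valid
4 of the 8 triples form a triangle.

4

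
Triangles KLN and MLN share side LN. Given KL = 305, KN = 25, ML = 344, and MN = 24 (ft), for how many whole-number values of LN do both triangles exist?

From triangle KLN: 280 < LN < 330.
From triangle MLN: 320 < LN < 368.
Intersection: 320 < LN < 330, so integers 321 through 329: 9 values.

9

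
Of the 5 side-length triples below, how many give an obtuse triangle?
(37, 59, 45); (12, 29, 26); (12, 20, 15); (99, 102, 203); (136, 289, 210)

4

(37,59,45): 37²+45² = 3394 < 3481 = 59² → obtuse
(12,29,26): 12²+26² = 820 < 841 = 29² → obtuse
(12,20,15): 12²+15² = 369 < 400 = 20² → obtuse
(99,102,203): 99+102 ≤ 203, not a triangle
(136,289,210): 136²+210² = 62596 < 83521 = 289² → obtuse
4 of the 5 are obtuse.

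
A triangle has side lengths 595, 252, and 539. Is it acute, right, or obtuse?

right

Compare the square of the longest side to the sum of squares of the other two: 252² + 539² = 354025 = 595².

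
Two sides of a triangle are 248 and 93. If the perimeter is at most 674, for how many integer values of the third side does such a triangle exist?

Triangle inequality: 155 < x < 341. Perimeter ≤ 674 gives x ≤ 674 − 248 − 93 = 333.
So 155 < x ≤ 333; integers 156 through 333: 178 values.

178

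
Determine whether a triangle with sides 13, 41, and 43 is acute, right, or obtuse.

Compare the square of the longest side to the sum of squares of the other two: 13² + 41² = 1850 > 1849 = 43².

acute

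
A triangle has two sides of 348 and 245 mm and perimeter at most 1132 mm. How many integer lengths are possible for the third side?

Triangle inequality: 103 < x < 593. Perimeter ≤ 1132 gives x ≤ 1132 − 348 − 245 = 539.
So 103 < x ≤ 539; integers 104 through 539: 436 values.

436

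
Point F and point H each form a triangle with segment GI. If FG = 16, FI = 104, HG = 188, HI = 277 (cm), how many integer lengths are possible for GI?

30

From triangle FGI: 88 < GI < 120.
From triangle HGI: 89 < GI < 465.
Intersection: 89 < GI < 120, so integers 90 through 119: 30 values.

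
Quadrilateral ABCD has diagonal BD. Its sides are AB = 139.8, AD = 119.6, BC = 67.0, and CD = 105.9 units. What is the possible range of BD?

38.9 < BD < 172.9

From triangle ABD: |139.8 − 119.6| < BD < 139.8 + 119.6, i.e. 20.2 < BD < 259.4.
From triangle CBD: 38.9 < BD < 172.9.
Both must hold, so BD lies in the intersection.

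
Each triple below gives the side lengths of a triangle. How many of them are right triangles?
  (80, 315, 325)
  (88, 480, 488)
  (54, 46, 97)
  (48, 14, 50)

(80,315,325): 80²+315² = 105625 = 325² → right
(88,480,488): 88²+480² = 238144 = 488² → right
(54,46,97): 46²+54² = 5032 < 9409 = 97² → obtuse
(48,14,50): 14²+48² = 2500 = 50² → right
3 of the 4 are right.

3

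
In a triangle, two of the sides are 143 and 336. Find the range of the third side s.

By the triangle inequality, s must be less than 143 + 336 = 479 and greater than |143 − 336| = 193.

193 < s < 479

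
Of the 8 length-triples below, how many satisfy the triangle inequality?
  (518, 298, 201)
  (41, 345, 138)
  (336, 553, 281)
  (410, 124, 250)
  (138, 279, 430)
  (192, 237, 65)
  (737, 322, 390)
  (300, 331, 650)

2

(201,298,518): 201+298 ≤ 518 → not valid
(41,138,345): 41+138 ≤ 345 → not valid
(281,336,553): 281+336 > 553 → valid
(124,250,410): 124+250 ≤ 410 → not valid
(138,279,430): 138+279 ≤ 430 → not valid
(65,192,237): 65+192 > 237 → valid
(322,390,737): 322+390 ≤ 737 → not valid
(300,331,650): 300+331 ≤ 650 → not valid
2 of the 8 triples form a triangle.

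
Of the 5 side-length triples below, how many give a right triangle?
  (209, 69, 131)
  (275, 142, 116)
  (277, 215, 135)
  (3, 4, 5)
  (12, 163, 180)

(209,69,131): 69+131 ≤ 209, not a triangle
(275,142,116): 116+142 ≤ 275, not a triangle
(277,215,135): 135²+215² = 64450 < 76729 = 277² → obtuse
(3,4,5): 3²+4² = 25 = 5² → right
(12,163,180): 12+163 ≤ 180, not a triangle
1 of the 5 is right.

1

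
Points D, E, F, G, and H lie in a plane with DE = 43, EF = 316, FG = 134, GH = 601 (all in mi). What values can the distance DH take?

108 ≤ DH ≤ 1094 mi

The maximum is all hops collinear in one direction: 43 + 316 + 134 + 601 = 1094.
The longest hop is 601; the others sum to 493. Folding the others back against it leaves at least 601 − 493 = 108.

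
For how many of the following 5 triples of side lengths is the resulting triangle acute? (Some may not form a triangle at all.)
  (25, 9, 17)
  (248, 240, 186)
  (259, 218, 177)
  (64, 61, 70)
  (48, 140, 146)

4

(25,9,17): 9²+17² = 370 < 625 = 25² → obtuse
(248,240,186): 186²+240² = 92196 > 61504 = 248² → acute
(259,218,177): 177²+218² = 78853 > 67081 = 259² → acute
(64,61,70): 61²+64² = 7817 > 4900 = 70² → acute
(48,140,146): 48²+140² = 21904 > 21316 = 146² → acute
4 of the 5 are acute.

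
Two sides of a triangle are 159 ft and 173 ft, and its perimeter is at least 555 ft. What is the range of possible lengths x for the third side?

Triangle inequality alone gives 14 < x < 332.
The perimeter condition gives x ≥ 555 − 159 − 173 = 223.
Intersecting the two: 223 ≤ x < 332.

223 ≤ x < 332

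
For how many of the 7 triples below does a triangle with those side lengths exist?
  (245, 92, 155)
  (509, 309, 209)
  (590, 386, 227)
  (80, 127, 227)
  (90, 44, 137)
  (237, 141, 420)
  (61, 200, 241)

4

(92,155,245): 92+155 > 245 → valid
(209,309,509): 209+309 > 509 → valid
(227,386,590): 227+386 > 590 → valid
(80,127,227): 80+127 ≤ 227 → not valid
(44,90,137): 44+90 ≤ 137 → not valid
(141,237,420): 141+237 ≤ 420 → not valid
(61,200,241): 61+200 > 241 → valid
4 of the 7 triples form a triangle.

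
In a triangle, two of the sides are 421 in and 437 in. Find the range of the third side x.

16 < x < 858 (in)

By the triangle inequality, x must be less than 421 + 437 = 858 and greater than |421 − 437| = 16.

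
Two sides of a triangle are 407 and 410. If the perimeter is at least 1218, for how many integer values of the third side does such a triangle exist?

Triangle inequality: 3 < x < 817. Perimeter ≥ 1218 gives x ≥ 1218 − 407 − 410 = 401.
So 401 ≤ x < 817; integers 401 through 816: 416 values.

416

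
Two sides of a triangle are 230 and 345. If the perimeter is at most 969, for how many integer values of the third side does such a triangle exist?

Triangle inequality: 115 < x < 575. Perimeter ≤ 969 gives x ≤ 969 − 230 − 345 = 394.
So 115 < x ≤ 394; integers 116 through 394: 279 values.

279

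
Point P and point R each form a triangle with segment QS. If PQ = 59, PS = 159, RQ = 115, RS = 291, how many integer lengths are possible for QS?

From triangle PQS: 100 < QS < 218.
From triangle RQS: 176 < QS < 406.
Intersection: 176 < QS < 218, so integers 177 through 217: 41 values.

41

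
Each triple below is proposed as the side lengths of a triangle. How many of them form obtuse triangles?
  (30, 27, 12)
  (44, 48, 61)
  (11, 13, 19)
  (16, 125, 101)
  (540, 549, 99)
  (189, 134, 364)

(30,27,12): 12²+27² = 873 < 900 = 30² → obtuse
(44,48,61): 44²+48² = 4240 > 3721 = 61² → acute
(11,13,19): 11²+13² = 290 < 361 = 19² → obtuse
(16,125,101): 16+101 ≤ 125, not a triangle
(540,549,99): 99²+540² = 301401 = 549² → right
(189,134,364): 134+189 ≤ 364, not a triangle
2 of the 6 are obtuse.

2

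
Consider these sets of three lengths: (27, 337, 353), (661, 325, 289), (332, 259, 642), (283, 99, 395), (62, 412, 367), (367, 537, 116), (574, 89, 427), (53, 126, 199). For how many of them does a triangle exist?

2

(27,337,353): 27+337 > 353 → valid
(289,325,661): 289+325 ≤ 661 → not valid
(259,332,642): 259+332 ≤ 642 → not valid
(99,283,395): 99+283 ≤ 395 → not valid
(62,367,412): 62+367 > 412 → valid
(116,367,537): 116+367 ≤ 537 → not valid
(89,427,574): 89+427 ≤ 574 → not valid
(53,126,199): 53+126 ≤ 199 → not valid
2 of the 8 triples form a triangle.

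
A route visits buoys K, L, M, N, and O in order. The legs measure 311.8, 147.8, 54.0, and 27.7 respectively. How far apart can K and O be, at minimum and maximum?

82.3 ≤ KO ≤ 541.3

The maximum is all hops collinear in one direction: 311.8 + 147.8 + 54.0 + 27.7 = 541.3.
The longest hop is 311.8; the others sum to 229.5. Folding the others back against it leaves at least 311.8 − 229.5 = 82.3.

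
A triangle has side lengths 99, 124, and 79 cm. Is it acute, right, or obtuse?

Compare the square of the longest side to the sum of squares of the other two: 79² + 99² = 16042 > 15376 = 124².

acute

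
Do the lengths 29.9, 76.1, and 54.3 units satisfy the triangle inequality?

The longest side is 76.1, and the other two sum to 84.2.
Since 84.2 > 76.1, the triangle inequality holds.

Yes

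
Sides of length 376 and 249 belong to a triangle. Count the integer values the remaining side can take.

497

The third side lies in the open interval (127, 625).
Integers from 128 to 624 inclusive: 624 − 128 + 1 = 497.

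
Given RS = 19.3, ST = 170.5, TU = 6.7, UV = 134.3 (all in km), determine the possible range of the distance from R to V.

The maximum is all hops collinear in one direction: 19.3 + 170.5 + 6.7 + 134.3 = 330.8.
The longest hop is 170.5; the others sum to 160.3. Folding the others back against it leaves at least 170.5 − 160.3 = 10.2.

10.2 ≤ RV ≤ 330.8 km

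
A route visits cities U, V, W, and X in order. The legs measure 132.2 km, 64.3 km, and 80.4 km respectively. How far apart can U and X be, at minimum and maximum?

The maximum is all hops collinear in one direction: 132.2 + 64.3 + 80.4 = 276.9.
The longest hop is 132.2; the others sum to 144.7. Since 132.2 ≤ 144.7, the path can fold back on itself completely, so the minimum distance is 0.

0 ≤ UX ≤ 276.9 km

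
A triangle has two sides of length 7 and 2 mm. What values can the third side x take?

By the triangle inequality, x must be less than 7 + 2 = 9 and greater than |7 − 2| = 5.

5 < x < 9 (mm)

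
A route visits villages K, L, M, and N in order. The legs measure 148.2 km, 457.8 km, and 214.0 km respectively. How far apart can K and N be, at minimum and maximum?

The maximum is all hops collinear in one direction: 148.2 + 457.8 + 214.0 = 820.0.
The longest hop is 457.8; the others sum to 362.2. Folding the others back against it leaves at least 457.8 − 362.2 = 95.6.

95.6 ≤ KN ≤ 820.0 km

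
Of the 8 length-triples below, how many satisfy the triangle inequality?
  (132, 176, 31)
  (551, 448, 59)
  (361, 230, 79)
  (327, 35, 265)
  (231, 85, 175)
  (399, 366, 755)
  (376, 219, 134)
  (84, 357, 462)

2

(31,132,176): 31+132 ≤ 176 → not valid
(59,448,551): 59+448 ≤ 551 → not valid
(79,230,361): 79+230 ≤ 361 → not valid
(35,265,327): 35+265 ≤ 327 → not valid
(85,175,231): 85+175 > 231 → valid
(366,399,755): 366+399 > 755 → valid
(134,219,376): 134+219 ≤ 376 → not valid
(84,357,462): 84+357 ≤ 462 → not valid
2 of the 8 triples form a triangle.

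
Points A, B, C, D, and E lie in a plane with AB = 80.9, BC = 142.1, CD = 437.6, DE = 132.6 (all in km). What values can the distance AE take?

82.0 ≤ AE ≤ 793.2 km

The maximum is all hops collinear in one direction: 80.9 + 142.1 + 437.6 + 132.6 = 793.2.
The longest hop is 437.6; the others sum to 355.6. Folding the others back against it leaves at least 437.6 − 355.6 = 82.0.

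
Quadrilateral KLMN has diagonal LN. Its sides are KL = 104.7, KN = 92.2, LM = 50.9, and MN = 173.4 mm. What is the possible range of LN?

122.5 < LN < 196.9

From triangle KLN: |104.7 − 92.2| < LN < 104.7 + 92.2, i.e. 12.5 < LN < 196.9.
From triangle MLN: 122.5 < LN < 224.3.
Both must hold, so LN lies in the intersection.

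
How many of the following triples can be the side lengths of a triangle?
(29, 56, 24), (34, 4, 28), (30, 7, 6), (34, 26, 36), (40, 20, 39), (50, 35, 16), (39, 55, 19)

4

(24,29,56): 24+29 ≤ 56 → not valid
(4,28,34): 4+28 ≤ 34 → not valid
(6,7,30): 6+7 ≤ 30 → not valid
(26,34,36): 26+34 > 36 → valid
(20,39,40): 20+39 > 40 → valid
(16,35,50): 16+35 > 50 → valid
(19,39,55): 19+39 > 55 → valid
4 of the 7 triples form a triangle.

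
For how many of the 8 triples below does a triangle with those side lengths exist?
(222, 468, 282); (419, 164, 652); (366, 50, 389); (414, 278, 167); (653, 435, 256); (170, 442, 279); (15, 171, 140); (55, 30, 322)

(222,282,468): 222+282 > 468 → valid
(164,419,652): 164+419 ≤ 652 → not valid
(50,366,389): 50+366 > 389 → valid
(167,278,414): 167+278 > 414 → valid
(256,435,653): 256+435 > 653 → valid
(170,279,442): 170+279 > 442 → valid
(15,140,171): 15+140 ≤ 171 → not valid
(30,55,322): 30+55 ≤ 322 → not valid
5 of the 8 triples form a triangle.

5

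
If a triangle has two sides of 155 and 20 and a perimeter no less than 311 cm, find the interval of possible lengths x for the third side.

Triangle inequality alone gives 135 < x < 175.
The perimeter condition gives x ≥ 311 − 155 − 20 = 136.
Intersecting the two: 136 ≤ x < 175.

136 ≤ x < 175 cm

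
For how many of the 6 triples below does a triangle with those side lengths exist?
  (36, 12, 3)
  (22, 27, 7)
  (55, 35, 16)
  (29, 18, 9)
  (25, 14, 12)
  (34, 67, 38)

(3,12,36): 3+12 ≤ 36 → not valid
(7,22,27): 7+22 > 27 → valid
(16,35,55): 16+35 ≤ 55 → not valid
(9,18,29): 9+18 ≤ 29 → not valid
(12,14,25): 12+14 > 25 → valid
(34,38,67): 34+38 > 67 → valid
3 of the 6 triples form a triangle.

3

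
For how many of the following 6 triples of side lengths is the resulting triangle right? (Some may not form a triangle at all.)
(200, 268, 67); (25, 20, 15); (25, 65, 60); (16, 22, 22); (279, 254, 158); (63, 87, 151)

(200,268,67): 67+200 ≤ 268, not a triangle
(25,20,15): 15²+20² = 625 = 25² → right
(25,65,60): 25²+60² = 4225 = 65² → right
(16,22,22): 16²+22² = 740 > 484 = 22² → acute
(279,254,158): 158²+254² = 89480 > 77841 = 279² → acute
(63,87,151): 63+87 ≤ 151, not a triangle
2 of the 6 are right.

2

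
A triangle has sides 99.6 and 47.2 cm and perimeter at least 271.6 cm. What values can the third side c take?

Triangle inequality alone gives 52.4 < c < 146.8.
The perimeter condition gives c ≥ 271.6 − 99.6 − 47.2 = 124.8.
Intersecting the two: 124.8 ≤ c < 146.8.

124.8 ≤ c < 146.8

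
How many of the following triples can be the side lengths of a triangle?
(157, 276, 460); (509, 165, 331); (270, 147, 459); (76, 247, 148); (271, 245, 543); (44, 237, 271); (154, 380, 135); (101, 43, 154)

1

(157,276,460): 157+276 ≤ 460 → not valid
(165,331,509): 165+331 ≤ 509 → not valid
(147,270,459): 147+270 ≤ 459 → not valid
(76,148,247): 76+148 ≤ 247 → not valid
(245,271,543): 245+271 ≤ 543 → not valid
(44,237,271): 44+237 > 271 → valid
(135,154,380): 135+154 ≤ 380 → not valid
(43,101,154): 43+101 ≤ 154 → not valid
1 of the 8 triples forms a triangle.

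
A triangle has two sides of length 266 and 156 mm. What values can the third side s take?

By the triangle inequality, s must be less than 266 + 156 = 422 and greater than |266 − 156| = 110.

110 < s < 422 (mm)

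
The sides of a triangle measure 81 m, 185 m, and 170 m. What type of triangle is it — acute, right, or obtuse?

Compare the square of the longest side to the sum of squares of the other two: 81² + 170² = 35461 > 34225 = 185².

acute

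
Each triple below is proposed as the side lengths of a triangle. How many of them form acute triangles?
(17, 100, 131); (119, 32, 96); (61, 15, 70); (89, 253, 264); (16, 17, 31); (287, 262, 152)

2

(17,100,131): 17+100 ≤ 131, not a triangle
(119,32,96): 32²+96² = 10240 < 14161 = 119² → obtuse
(61,15,70): 15²+61² = 3946 < 4900 = 70² → obtuse
(89,253,264): 89²+253² = 71930 > 69696 = 264² → acute
(16,17,31): 16²+17² = 545 < 961 = 31² → obtuse
(287,262,152): 152²+262² = 91748 > 82369 = 287² → acute
2 of the 6 are acute.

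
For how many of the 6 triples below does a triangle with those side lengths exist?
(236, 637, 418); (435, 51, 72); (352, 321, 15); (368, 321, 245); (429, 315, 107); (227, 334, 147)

(236,418,637): 236+418 > 637 → valid
(51,72,435): 51+72 ≤ 435 → not valid
(15,321,352): 15+321 ≤ 352 → not valid
(245,321,368): 245+321 > 368 → valid
(107,315,429): 107+315 ≤ 429 → not valid
(147,227,334): 147+227 > 334 → valid
3 of the 6 triples form a triangle.

3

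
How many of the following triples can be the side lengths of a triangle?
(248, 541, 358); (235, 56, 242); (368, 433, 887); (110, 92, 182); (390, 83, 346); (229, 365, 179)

(248,358,541): 248+358 > 541 → valid
(56,235,242): 56+235 > 242 → valid
(368,433,887): 368+433 ≤ 887 → not valid
(92,110,182): 92+110 > 182 → valid
(83,346,390): 83+346 > 390 → valid
(179,229,365): 179+229 > 365 → valid
5 of the 6 triples form a triangle.

5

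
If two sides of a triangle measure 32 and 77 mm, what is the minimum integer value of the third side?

The third side must be strictly greater than |32 − 77| = 45.
The smallest integer above 45 is 46.

46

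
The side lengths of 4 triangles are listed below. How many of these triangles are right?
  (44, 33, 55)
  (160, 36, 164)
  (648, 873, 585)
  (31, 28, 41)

3

(44,33,55): 33²+44² = 3025 = 55² → right
(160,36,164): 36²+160² = 26896 = 164² → right
(648,873,585): 585²+648² = 762129 = 873² → right
(31,28,41): 28²+31² = 1745 > 1681 = 41² → acute
3 of the 4 are right.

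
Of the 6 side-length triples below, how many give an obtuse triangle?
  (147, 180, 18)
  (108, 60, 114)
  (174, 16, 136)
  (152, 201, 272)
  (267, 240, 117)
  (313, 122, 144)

(147,180,18): 18+147 ≤ 180, not a triangle
(108,60,114): 60²+108² = 15264 > 12996 = 114² → acute
(174,16,136): 16+136 ≤ 174, not a triangle
(152,201,272): 152²+201² = 63505 < 73984 = 272² → obtuse
(267,240,117): 117²+240² = 71289 = 267² → right
(313,122,144): 122+144 ≤ 313, not a triangle
1 of the 6 is obtuse.

1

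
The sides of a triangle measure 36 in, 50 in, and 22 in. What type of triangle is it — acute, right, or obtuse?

Compare the square of the longest side to the sum of squares of the other two: 22² + 36² = 1780 < 2500 = 50².

obtuse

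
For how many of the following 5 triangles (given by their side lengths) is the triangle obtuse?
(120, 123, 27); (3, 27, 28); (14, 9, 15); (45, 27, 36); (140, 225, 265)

(120,123,27): 27²+120² = 15129 = 123² → right
(3,27,28): 3²+27² = 738 < 784 = 28² → obtuse
(14,9,15): 9²+14² = 277 > 225 = 15² → acute
(45,27,36): 27²+36² = 2025 = 45² → right
(140,225,265): 140²+225² = 70225 = 265² → right
1 of the 5 is obtuse.

1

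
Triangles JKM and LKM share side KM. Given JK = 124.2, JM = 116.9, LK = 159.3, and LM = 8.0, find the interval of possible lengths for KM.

From triangle JKM: |124.2 − 116.9| < KM < 124.2 + 116.9, i.e. 7.3 < KM < 241.1.
From triangle LKM: 151.3 < KM < 167.3.
Both must hold, so KM lies in the intersection.

151.3 < KM < 167.3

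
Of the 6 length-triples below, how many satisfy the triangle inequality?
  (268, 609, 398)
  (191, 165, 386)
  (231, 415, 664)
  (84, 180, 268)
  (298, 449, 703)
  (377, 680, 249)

2

(268,398,609): 268+398 > 609 → valid
(165,191,386): 165+191 ≤ 386 → not valid
(231,415,664): 231+415 ≤ 664 → not valid
(84,180,268): 84+180 ≤ 268 → not valid
(298,449,703): 298+449 > 703 → valid
(249,377,680): 249+377 ≤ 680 → not valid
2 of the 6 triples form a triangle.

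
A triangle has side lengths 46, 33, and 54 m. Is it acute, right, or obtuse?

Compare the square of the longest side to the sum of squares of the other two: 33² + 46² = 3205 > 2916 = 54².

acute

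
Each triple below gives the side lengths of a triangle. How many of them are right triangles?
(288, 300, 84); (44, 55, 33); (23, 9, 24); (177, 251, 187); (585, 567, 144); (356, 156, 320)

4

(288,300,84): 84²+288² = 90000 = 300² → right
(44,55,33): 33²+44² = 3025 = 55² → right
(23,9,24): 9²+23² = 610 > 576 = 24² → acute
(177,251,187): 177²+187² = 66298 > 63001 = 251² → acute
(585,567,144): 144²+567² = 342225 = 585² → right
(356,156,320): 156²+320² = 126736 = 356² → right
4 of the 6 are right.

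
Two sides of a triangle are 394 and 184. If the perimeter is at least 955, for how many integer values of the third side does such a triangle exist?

Triangle inequality: 210 < x < 578. Perimeter ≥ 955 gives x ≥ 955 − 394 − 184 = 377.
So 377 ≤ x < 578; integers 377 through 577: 201 values.

201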